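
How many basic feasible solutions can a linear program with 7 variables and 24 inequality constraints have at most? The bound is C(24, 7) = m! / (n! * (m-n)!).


Each vertex corresponds to some choice of n active constraints out of m, so the number of vertices is at most C(m, n) = m! / (n!(m-n)!).
m = 24, n = 7
Numerator: 24 * 23 * 22 * 21 * 20 * 19 * 18
Denominator: 7! = 5040
C(24, 7) = 346104


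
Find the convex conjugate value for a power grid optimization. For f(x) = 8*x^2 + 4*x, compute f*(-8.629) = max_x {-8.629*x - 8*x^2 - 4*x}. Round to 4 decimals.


f*(y) = sup_x {y*x - a*x^2 - b*x} = sup_x {(y-b)*x - a*x^2}
FOC: (y - b) - 2a*x = 0 => x* = (y - b)/(2a)
x* = (-8.629 - 4)/(2*8) = -0.7893
f*(-8.629) = (y-b)^2/(4a) = (-8.629 - 4)^2/(4*8)
= 159.4916/32 = 4.9841


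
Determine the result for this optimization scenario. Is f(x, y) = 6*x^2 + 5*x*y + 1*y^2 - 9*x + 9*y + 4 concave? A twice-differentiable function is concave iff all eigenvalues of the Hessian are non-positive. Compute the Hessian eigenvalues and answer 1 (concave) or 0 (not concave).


The Hessian of f(x,y) = 6*x^2 + 5*x*y + 1*y^2 - 9*x + 9*y + 4 is:
H = [[12, 5], [5, 2]]
Trace = 12 + 2 = 14
Determinant = 12*2 - (5)^2 = -1
Discriminant = (14)^2 - 4*-1 = 200.0
Eigenvalues: lambda_1 = -0.0711, lambda_2 = 14.0711
The function is not concave.

0


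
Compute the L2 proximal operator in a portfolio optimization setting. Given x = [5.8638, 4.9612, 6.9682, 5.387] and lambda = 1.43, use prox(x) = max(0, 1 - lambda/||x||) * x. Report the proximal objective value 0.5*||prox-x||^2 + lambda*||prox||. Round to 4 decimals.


Step 1: Compute ||x||.
||x|| = 11.6865
Step 2: Compute scaling factor.
scale = max(0, 1 - 1.43/11.6865) = 0.8776
Step 3: prox(x) = [5.1463, 4.3541, 6.1155, 4.7278]
||prox(x)|| = 10.2565
Step 4: Proximal objective.
0.5*||prox-x||^2 = 1.0225
lambda*||prox|| = 14.6668
Total = 15.6892


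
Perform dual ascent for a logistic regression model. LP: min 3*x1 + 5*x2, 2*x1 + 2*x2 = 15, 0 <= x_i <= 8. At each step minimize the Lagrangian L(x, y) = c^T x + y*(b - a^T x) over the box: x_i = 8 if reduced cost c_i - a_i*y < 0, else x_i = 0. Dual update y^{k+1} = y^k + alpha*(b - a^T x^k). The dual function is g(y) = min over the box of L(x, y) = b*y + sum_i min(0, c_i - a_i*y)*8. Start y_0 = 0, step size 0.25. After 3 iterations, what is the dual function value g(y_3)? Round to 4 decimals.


Dual ascent for LP: min 3*x1 + 5*x2, 2*x1 + 2*x2 = 15, 0 <= x_i <= 8
Step 1: y^k = 0.0, reduced costs: (3.0, 5.0)
  x^k = (0.0, 0.0), subgradient = b - a^T x = 15.0
  y^{k+1} = 0.0 + 0.25*15.0 = 3.75
Step 2: y^k = 3.75, reduced costs: (-4.5, -2.5)
  x^k = (8.0, 8.0), subgradient = b - a^T x = -17.0
  y^{k+1} = 3.75 + 0.25*-17.0 = -0.5
Step 3: y^k = -0.5, reduced costs: (4.0, 6.0)
  x^k = (0.0, 0.0), subgradient = b - a^T x = 15.0
  y^{k+1} = -0.5 + 0.25*15.0 = 3.25
Dual objective at y_3 = 3.25: reduced costs (-3.5, -1.5), box minimizer x = (8.0, 8.0)
g(y_3) = b*y + (c1 - a1*y)*x1 + (c2 - a2*y)*x2 = 15*3.25 + (-3.5)*8.0 + (-1.5)*8.0 = 48.75 - 28.0 - 12.0 = 8.75


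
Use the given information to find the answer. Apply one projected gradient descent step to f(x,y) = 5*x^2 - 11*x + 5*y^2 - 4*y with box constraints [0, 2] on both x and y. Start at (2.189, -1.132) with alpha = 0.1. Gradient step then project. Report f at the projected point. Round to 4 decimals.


Step 1: Compute gradient at (2.189, -1.132).
grad_x = 2*5*2.189 - 11 = 10.89
grad_y = 2*5*-1.132 - 4 = -15.32
Step 2: Gradient step.
x_raw = 2.189 - 0.1*10.89 = 1.1
y_raw = -1.132 - 0.1*-15.32 = 0.4
Step 3: Project onto [0, 2].
x_proj = clip(1.1) = 1.1
y_proj = clip(0.4) = 0.4
Step 4: Evaluate f.
f(1.1, 0.4) = -6.85


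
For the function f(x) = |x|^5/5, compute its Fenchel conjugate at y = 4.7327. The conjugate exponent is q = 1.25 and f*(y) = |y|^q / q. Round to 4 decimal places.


The conjugate exponent q satisfies 1/p + 1/q = 1.
p = 5, so q = 5/(5 - 1) = 1.25
|y|^q = 4.7327^1.25 = 6.9805
f*(4.7327) = 6.9805 / 1.25 = 5.5844


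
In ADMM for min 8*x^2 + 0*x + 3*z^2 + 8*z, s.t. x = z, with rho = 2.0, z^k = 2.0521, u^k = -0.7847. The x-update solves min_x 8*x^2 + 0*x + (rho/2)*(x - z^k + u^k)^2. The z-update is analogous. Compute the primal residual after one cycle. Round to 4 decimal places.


ADMM iteration with rho = 2.0, z^k = 2.0521, u^k = -0.7847
Step 1: x-update.
Minimize 8*x^2 + 0*x + (2.0/2)*(x - 2.0521 - 0.7847)^2
FOC: (2*8 + 2.0)*x = 0 + 2.0*(2.0521 + 0.7847)
x^{k+1} = 0.3152
Step 2: z-update.
Minimize 3*z^2 + 8*z + (2.0/2)*(0.3152 - z - 0.7847)^2
FOC: (2*3 + 2.0)*z = -8 + 2.0*(0.3152 - 0.7847)
z^{k+1} = -1.1174
Step 3: u-update.
u^{k+1} = -0.7847 + 0.3152 + 1.1174 = 0.6479
Step 4: Primal residual = |0.3152 + 1.1174| = 1.4326


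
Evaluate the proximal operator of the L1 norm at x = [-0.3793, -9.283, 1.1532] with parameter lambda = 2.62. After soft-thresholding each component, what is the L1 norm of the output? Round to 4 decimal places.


Soft-thresholding with lambda = 2.62:
prox(-0.3793) = sign(-0.3793)*max(|-0.3793| - 2.62, 0) = 0.0
prox(-9.283) = sign(-9.283)*max(|-9.283| - 2.62, 0) = -6.663
prox(1.1532) = sign(1.1532)*max(|1.1532| - 2.62, 0) = 0.0
prox(x) = [0.0, -6.663, 0.0]
||prox(x)||_1 = 0.0 + 6.663 + 0.0 = 6.663


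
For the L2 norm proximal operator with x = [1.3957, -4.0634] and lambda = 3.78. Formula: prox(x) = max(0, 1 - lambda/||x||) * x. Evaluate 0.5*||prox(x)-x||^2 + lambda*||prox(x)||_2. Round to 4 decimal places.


Step 1: Compute ||x||.
||x|| = 4.2964
Step 2: Compute scaling factor.
scale = max(0, 1 - 3.78/4.2964) = 0.1202
Step 3: prox(x) = [0.1678, -0.4884]
||prox(x)|| = 0.5164
Step 4: Proximal objective.
0.5*||prox-x||^2 = 7.1442
lambda*||prox|| = 1.952
Total = 9.0963


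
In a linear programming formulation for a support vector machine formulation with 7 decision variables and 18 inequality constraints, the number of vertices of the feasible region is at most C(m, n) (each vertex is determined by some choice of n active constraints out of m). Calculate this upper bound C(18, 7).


Each vertex corresponds to some choice of n active constraints out of m, so the number of vertices is at most C(m, n) = m! / (n!(m-n)!).
m = 18, n = 7
Numerator: 18 * 17 * 16 * 15 * 14 * 13 * 12
Denominator: 7! = 5040
C(18, 7) = 31824


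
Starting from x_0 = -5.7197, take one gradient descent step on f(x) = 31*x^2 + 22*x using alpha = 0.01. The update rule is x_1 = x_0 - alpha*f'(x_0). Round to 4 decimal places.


We compute the gradient at x_0 and apply the update.
f'(x) = 62*x + 22
f'(-5.7197) = 62*-5.7197 + 22 = -332.6214
x_1 = -5.7197 - 0.01*-332.6214 = -2.3935


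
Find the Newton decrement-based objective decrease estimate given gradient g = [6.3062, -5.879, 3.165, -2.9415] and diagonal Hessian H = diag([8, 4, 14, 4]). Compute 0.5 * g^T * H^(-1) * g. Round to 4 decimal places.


Step 1: H is diagonal, so H^(-1) * g = [0.7883, -1.4698, 0.2261, -0.7354].
Step 2: g^T H^(-1) g = sum_i g_i^2 / H_ii
  = (6.3062)^2/8 + (-5.879)^2/4 + (3.165)^2/14 + (-2.9415)^2/4
  = 4.971 + 8.6407 + 0.7155 + 2.1631 = 16.4903
Step 3: Objective decrease = 0.5 * g^T H^(-1) g = 8.2452


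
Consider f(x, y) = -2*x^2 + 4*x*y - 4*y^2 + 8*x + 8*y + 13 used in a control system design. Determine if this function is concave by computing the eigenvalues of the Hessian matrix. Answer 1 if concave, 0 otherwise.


The Hessian of f(x,y) = -2*x^2 + 4*x*y - 4*y^2 + 8*x + 8*y + 13 is:
H = [[-4, 4], [4, -8]]
Trace = -4 - 8 = -12
Determinant = -4*-8 - (4)^2 = 16
Discriminant = (-12)^2 - 4*16 = 80.0
Eigenvalues: lambda_1 = -10.4721, lambda_2 = -1.5279
The function is concave.

1


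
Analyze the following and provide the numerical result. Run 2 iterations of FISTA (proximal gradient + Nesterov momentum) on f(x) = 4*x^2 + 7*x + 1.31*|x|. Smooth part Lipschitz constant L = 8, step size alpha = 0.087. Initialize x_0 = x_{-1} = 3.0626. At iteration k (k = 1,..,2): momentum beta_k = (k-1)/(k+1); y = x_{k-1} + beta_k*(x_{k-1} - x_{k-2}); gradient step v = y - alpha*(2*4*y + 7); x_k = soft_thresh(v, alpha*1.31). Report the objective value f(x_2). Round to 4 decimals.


FISTA on f(x) = 4*x^2 + 7*x + 1.31*|x|
L = 8, alpha = 0.087
Iteration 1: beta = 0.0, y = 3.0626 + 0.0*(3.0626 - 3.0626) = 3.0626
  grad(y) = 31.5008, v = y - alpha*grad = 0.322
  prox(v) = soft_thresh(0.322, 0.114) = 0.2081
Iteration 2: beta = 0.3333, y = 0.2081 + 0.3333*(0.2081 - 3.0626) = -0.7435
  grad(y) = 1.0524, v = y - alpha*grad = -0.835
  prox(v) = soft_thresh(-0.835, 0.114) = -0.721
f(x_2) = 4*(-0.721)^2 + 7*(-0.721) + 1.31*|-0.721| = -2.0231


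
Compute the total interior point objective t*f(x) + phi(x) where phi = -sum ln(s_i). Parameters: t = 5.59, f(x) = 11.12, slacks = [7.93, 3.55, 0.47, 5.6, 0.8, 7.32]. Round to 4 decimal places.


Step 1: Compute log-barrier.
ln values: [2.0707, 1.2669, -0.755, 1.7228, -0.2231, 1.9906]
phi = -(2.0707 + 1.2669 - 0.755 + 1.7228 - 0.2231 + 1.9906) = -6.0728
Step 2: Compute augmented objective.
t*f(x) = 5.59*11.12 = 62.1608
Total = 62.1608 - 6.0728 = 56.088


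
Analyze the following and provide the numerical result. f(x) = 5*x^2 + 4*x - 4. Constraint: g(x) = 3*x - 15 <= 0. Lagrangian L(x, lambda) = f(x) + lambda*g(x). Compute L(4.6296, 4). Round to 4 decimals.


Step 1: Evaluate f(x).
f(4.6296) = 5*4.6296^2 + 4*4.6296 - 4 = 121.6844
Step 2: Evaluate g(x).
g(4.6296) = 3*4.6296 - 15 = -1.1112
Step 3: Compute Lagrangian.
L = 121.6844 + 4*-1.1112 = 117.2396


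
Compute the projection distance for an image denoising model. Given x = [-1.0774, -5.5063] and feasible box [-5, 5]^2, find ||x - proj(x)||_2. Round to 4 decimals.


Project each component onto [-5, 5].
clip(-1.0774) = -1.0774, clip(-5.5063) = -5.0
Projection = [-1.0774, -5.0]
Squared diffs: [0.0, 0.2563]
Distance = sqrt(0.2563) = 0.5063


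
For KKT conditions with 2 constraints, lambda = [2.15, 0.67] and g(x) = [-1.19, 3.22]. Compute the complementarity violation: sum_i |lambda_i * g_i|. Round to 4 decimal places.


KKT complementary slackness check:
lambda_1 * g_1 = 2.15 * -1.19 = -2.5585
lambda_2 * g_2 = 0.67 * 3.22 = 2.1574
Total violation = 2.5585 + 2.1574 = 4.7159


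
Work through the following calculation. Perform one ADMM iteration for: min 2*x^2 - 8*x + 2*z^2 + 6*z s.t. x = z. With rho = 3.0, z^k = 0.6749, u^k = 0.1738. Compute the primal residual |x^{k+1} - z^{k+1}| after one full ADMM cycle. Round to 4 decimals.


ADMM iteration with rho = 3.0, z^k = 0.6749, u^k = 0.1738
Step 1: x-update.
Minimize 2*x^2 - 8*x + (3.0/2)*(x - 0.6749 + 0.1738)^2
FOC: (2*2 + 3.0)*x = 8 + 3.0*(0.6749 - 0.1738)
x^{k+1} = 1.3576
Step 2: z-update.
Minimize 2*z^2 + 6*z + (3.0/2)*(1.3576 - z + 0.1738)^2
FOC: (2*2 + 3.0)*z = -6 + 3.0*(1.3576 + 0.1738)
z^{k+1} = -0.2008
Step 3: u-update.
u^{k+1} = 0.1738 + 1.3576 + 0.2008 = 1.7322
Step 4: Primal residual = |1.3576 + 0.2008| = 1.5584


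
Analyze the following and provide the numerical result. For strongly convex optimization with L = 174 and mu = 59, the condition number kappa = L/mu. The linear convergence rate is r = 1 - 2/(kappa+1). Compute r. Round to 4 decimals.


Step 1: Compute the condition number.
kappa = L/mu = 174/59 = 2.9492
Step 2: Compute the convergence rate.
r = 1 - 2/(kappa + 1) = 1 - 2*mu/(L + mu) = (L - mu)/(L + mu) = 115/233 = 0.4936


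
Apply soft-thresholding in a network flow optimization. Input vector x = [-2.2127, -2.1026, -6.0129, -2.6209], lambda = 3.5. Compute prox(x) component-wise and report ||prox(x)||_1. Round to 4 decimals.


Soft-thresholding with lambda = 3.5:
prox(-2.2127) = sign(-2.2127)*max(|-2.2127| - 3.5, 0) = 0.0
prox(-2.1026) = sign(-2.1026)*max(|-2.1026| - 3.5, 0) = 0.0
prox(-6.0129) = sign(-6.0129)*max(|-6.0129| - 3.5, 0) = -2.5129
prox(-2.6209) = sign(-2.6209)*max(|-2.6209| - 3.5, 0) = 0.0
prox(x) = [0.0, 0.0, -2.5129, 0.0]
||prox(x)||_1 = 0.0 + 0.0 + 2.5129 + 0.0 = 2.5129


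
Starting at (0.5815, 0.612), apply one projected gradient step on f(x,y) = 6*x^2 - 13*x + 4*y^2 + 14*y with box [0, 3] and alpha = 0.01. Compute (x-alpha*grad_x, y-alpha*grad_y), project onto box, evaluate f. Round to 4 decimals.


Step 1: Compute gradient at (0.5815, 0.612).
grad_x = 2*6*0.5815 - 13 = -6.022
grad_y = 2*4*0.612 + 14 = 18.896
Step 2: Gradient step.
x_raw = 0.5815 - 0.01*-6.022 = 0.6417
y_raw = 0.612 - 0.01*18.896 = 0.423
Step 3: Project onto [0, 3].
x_proj = clip(0.6417) = 0.6417
y_proj = clip(0.423) = 0.423
Step 4: Evaluate f.
f(0.6417, 0.423) = 0.7669


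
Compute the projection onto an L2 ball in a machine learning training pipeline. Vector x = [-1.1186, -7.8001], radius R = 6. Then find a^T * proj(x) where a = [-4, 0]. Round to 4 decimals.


Step 1: Compute ||x|| (intermediates to 6 decimals).
||x|| = sqrt((-1.1186)^2 + (-7.8001)^2) = 7.8799
Step 2: Project.
Since ||x|| > R, scale = R/||x|| = 6/7.8799 = 0.761431, proj(x) = scale * x
proj(x) = [-0.851737, -5.939238]
Step 3: Dot product.
a^T * proj(x) = -4*(-0.851737) + 0*(-5.939238) = 3.4069


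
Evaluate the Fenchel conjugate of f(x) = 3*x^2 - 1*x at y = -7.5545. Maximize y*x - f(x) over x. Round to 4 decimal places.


f*(y) = sup_x {y*x - a*x^2 - b*x} = sup_x {(y-b)*x - a*x^2}
FOC: (y - b) - 2a*x = 0 => x* = (y - b)/(2a)
x* = (-7.5545 + 1)/(2*3) = -1.0924
f*(-7.5545) = (y-b)^2/(4a) = (-7.5545 + 1)^2/(4*3)
= 42.9615/12 = 3.5801


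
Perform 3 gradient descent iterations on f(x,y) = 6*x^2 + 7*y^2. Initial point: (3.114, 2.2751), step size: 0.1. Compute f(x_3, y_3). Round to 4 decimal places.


Gradient descent on f(x,y) = 6*x^2 + 7*y^2.
Starting point: (3.114, 2.2751), alpha = 0.1
Step 1: grad_x = 2*6*3.114 = 37.368, grad_y = 2*7*2.2751 = 31.8514
  x_1 = 3.114 - 0.1*37.368 = -0.6228
  y_1 = 2.2751 - 0.1*31.8514 = -0.91
Step 2: grad_x = 2*6*-0.6228 = -7.4736, grad_y = 2*7*-0.91 = -12.7406
  x_2 = -0.6228 - 0.1*-7.4736 = 0.1246
  y_2 = -0.91 - 0.1*-12.7406 = 0.364
Step 3: grad_x = 2*6*0.1246 = 1.4947, grad_y = 2*7*0.364 = 5.0962
  x_3 = 0.1246 - 0.1*1.4947 = -0.0249
  y_3 = 0.364 - 0.1*5.0962 = -0.1456
f(-0.0249, -0.1456) = 6*(-0.0249)^2 + 7*(-0.1456)^2 = 0.1521


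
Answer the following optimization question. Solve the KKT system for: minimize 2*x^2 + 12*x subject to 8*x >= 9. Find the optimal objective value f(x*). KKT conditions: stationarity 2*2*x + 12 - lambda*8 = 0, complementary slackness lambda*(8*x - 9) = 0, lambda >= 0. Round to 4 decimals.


Step 1: Try lambda = 0 (constraint inactive).
x_unc = -12/(2*2) = -3.0
Check: 8*-3.0 = -24.0 < 9 -- violated!
Step 2: Constraint must be active: 8*x = 9
x* = 9/8 = 1.125
lambda = (2*2*1.125 + 12)/8 = 2.0625
Step 3: Compute optimal value.
f(x*) = 2*1.125^2 + 12*1.125 = 16.0313


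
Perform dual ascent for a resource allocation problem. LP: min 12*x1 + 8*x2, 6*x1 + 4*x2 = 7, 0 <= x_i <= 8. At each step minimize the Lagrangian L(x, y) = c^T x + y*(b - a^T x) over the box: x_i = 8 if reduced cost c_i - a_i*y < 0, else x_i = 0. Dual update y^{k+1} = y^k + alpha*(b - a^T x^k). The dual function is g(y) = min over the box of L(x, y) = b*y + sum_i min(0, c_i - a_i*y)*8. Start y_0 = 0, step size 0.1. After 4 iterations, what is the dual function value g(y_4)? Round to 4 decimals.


Dual ascent for LP: min 12*x1 + 8*x2, 6*x1 + 4*x2 = 7, 0 <= x_i <= 8
Step 1: y^k = 0.0, reduced costs: (12.0, 8.0)
  x^k = (0.0, 0.0), subgradient = b - a^T x = 7.0
  y^{k+1} = 0.0 + 0.1*7.0 = 0.7
Step 2: y^k = 0.7, reduced costs: (7.8, 5.2)
  x^k = (0.0, 0.0), subgradient = b - a^T x = 7.0
  y^{k+1} = 0.7 + 0.1*7.0 = 1.4
Step 3: y^k = 1.4, reduced costs: (3.6, 2.4)
  x^k = (0.0, 0.0), subgradient = b - a^T x = 7.0
  y^{k+1} = 1.4 + 0.1*7.0 = 2.1
Step 4: y^k = 2.1, reduced costs: (-0.6, -0.4)
  x^k = (8.0, 8.0), subgradient = b - a^T x = -73.0
  y^{k+1} = 2.1 + 0.1*-73.0 = -5.2
Dual objective at y_4 = -5.2: reduced costs (43.2, 28.8), box minimizer x = (0.0, 0.0)
g(y_4) = b*y + (c1 - a1*y)*x1 + (c2 - a2*y)*x2 = 7*(-5.2) + 43.2*0.0 + 28.8*0.0 = -36.4 + 0.0 + 0.0 = -36.4


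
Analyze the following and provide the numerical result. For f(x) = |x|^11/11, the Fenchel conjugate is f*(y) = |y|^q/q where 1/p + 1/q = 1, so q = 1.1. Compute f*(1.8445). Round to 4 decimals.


The conjugate exponent q satisfies 1/p + 1/q = 1.
p = 11, so q = 11/(11 - 1) = 1.1
|y|^q = 1.8445^1.1 = 1.961
f*(1.8445) = 1.961 / 1.1 = 1.7827


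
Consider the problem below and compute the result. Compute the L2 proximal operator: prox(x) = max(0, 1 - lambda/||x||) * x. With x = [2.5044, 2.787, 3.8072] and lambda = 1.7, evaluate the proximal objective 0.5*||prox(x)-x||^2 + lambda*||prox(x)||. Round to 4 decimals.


Step 1: Compute ||x||.
||x|| = 5.3417
Step 2: Compute scaling factor.
scale = max(0, 1 - 1.7/5.3417) = 0.6818
Step 3: prox(x) = [1.7074, 1.9, 2.5956]
||prox(x)|| = 3.6417
Step 4: Proximal objective.
0.5*||prox-x||^2 = 1.445
lambda*||prox|| = 6.1909
Total = 7.636


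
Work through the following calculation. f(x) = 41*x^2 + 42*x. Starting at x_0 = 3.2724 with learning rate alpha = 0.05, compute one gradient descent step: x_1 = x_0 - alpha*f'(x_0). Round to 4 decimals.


We compute the gradient at x_0 and apply the update.
f'(x) = 82*x + 42
f'(3.2724) = 82*3.2724 + 42 = 310.3368
x_1 = 3.2724 - 0.05*310.3368 = -12.2444


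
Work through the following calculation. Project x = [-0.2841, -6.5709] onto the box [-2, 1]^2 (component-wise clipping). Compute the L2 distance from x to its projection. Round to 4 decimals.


Project each component onto [-2, 1].
clip(-0.2841) = -0.2841, clip(-6.5709) = -2.0
Projection = [-0.2841, -2.0]
Squared diffs: [0.0, 20.8931]
Distance = sqrt(20.8931) = 4.5709


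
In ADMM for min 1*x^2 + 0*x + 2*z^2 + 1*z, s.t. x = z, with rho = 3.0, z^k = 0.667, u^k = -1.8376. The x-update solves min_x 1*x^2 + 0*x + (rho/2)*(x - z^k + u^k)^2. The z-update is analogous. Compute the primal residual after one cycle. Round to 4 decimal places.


ADMM iteration with rho = 3.0, z^k = 0.667, u^k = -1.8376
Step 1: x-update.
Minimize 1*x^2 + 0*x + (3.0/2)*(x - 0.667 - 1.8376)^2
FOC: (2*1 + 3.0)*x = 0 + 3.0*(0.667 + 1.8376)
x^{k+1} = 1.5028
Step 2: z-update.
Minimize 2*z^2 + 1*z + (3.0/2)*(1.5028 - z - 1.8376)^2
FOC: (2*2 + 3.0)*z = -1 + 3.0*(1.5028 - 1.8376)
z^{k+1} = -0.2864
Step 3: u-update.
u^{k+1} = -1.8376 + 1.5028 + 0.2864 = -0.0485
Step 4: Primal residual = |1.5028 + 0.2864| = 1.7891


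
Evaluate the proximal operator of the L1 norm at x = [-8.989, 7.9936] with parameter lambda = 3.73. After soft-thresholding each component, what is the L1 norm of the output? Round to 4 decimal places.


Soft-thresholding with lambda = 3.73:
prox(-8.989) = sign(-8.989)*max(|-8.989| - 3.73, 0) = -5.259
prox(7.9936) = sign(7.9936)*max(|7.9936| - 3.73, 0) = 4.2636
prox(x) = [-5.259, 4.2636]
||prox(x)||_1 = 5.259 + 4.2636 = 9.5226


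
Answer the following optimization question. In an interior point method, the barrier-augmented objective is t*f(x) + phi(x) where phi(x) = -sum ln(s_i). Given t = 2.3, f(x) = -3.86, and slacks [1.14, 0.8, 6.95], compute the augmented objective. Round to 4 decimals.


Step 1: Compute log-barrier.
ln values: [0.131, -0.2231, 1.9387]
phi = -(0.131 - 0.2231 + 1.9387) = -1.8466
Step 2: Compute augmented objective.
t*f(x) = 2.3*-3.86 = -8.878
Total = -8.878 - 1.8466 = -10.7246


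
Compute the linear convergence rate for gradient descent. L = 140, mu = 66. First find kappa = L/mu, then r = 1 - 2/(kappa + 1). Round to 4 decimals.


Step 1: Compute the condition number.
kappa = L/mu = 140/66 = 2.1212
Step 2: Compute the convergence rate.
r = 1 - 2/(kappa + 1) = 1 - 2*mu/(L + mu) = (L - mu)/(L + mu) = 74/206 = 0.3592


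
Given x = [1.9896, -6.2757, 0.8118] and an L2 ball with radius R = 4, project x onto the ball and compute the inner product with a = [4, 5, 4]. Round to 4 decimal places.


Step 1: Compute ||x|| (intermediates to 6 decimals).
||x|| = sqrt(1.9896^2 + (-6.2757)^2 + 0.8118^2) = 6.633396
Step 2: Project.
Since ||x|| > R, scale = R/||x|| = 4/6.633396 = 0.603009, proj(x) = scale * x
proj(x) = [1.199747, -3.784304, 0.489523]
Step 3: Dot product.
a^T * proj(x) = 4*1.199747 + 5*(-3.784304) + 4*0.489523 = -12.1644


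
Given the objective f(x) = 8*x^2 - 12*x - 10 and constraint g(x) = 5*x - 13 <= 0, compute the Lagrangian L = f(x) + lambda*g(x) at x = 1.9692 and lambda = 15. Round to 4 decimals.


Step 1: Evaluate f(x).
f(1.9692) = 8*1.9692^2 - 12*1.9692 - 10 = -2.6084
Step 2: Evaluate g(x).
g(1.9692) = 5*1.9692 - 13 = -3.154
Step 3: Compute Lagrangian.
L = -2.6084 + 15*-3.154 = -49.9184


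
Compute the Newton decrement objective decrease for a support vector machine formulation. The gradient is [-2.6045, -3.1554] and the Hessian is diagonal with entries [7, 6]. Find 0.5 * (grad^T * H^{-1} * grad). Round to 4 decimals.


Step 1: H is diagonal, so H^(-1) * g = [-0.3721, -0.5259].
Step 2: g^T H^(-1) g = sum_i g_i^2 / H_ii
  = (-2.6045)^2/7 + (-3.1554)^2/6
  = 0.9691 + 1.6594 = 2.6285
Step 3: Objective decrease = 0.5 * g^T H^(-1) g = 1.3142


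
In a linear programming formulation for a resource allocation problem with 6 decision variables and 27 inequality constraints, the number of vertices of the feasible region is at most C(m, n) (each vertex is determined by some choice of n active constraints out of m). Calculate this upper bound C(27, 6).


Each vertex corresponds to some choice of n active constraints out of m, so the number of vertices is at most C(m, n) = m! / (n!(m-n)!).
m = 27, n = 6
Numerator: 27 * 26 * 25 * 24 * 23 * 22
Denominator: 6! = 720
C(27, 6) = 296010


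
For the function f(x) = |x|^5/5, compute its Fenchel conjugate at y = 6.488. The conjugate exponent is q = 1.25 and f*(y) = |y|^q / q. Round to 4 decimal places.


The conjugate exponent q satisfies 1/p + 1/q = 1.
p = 5, so q = 5/(5 - 1) = 1.25
|y|^q = 6.488^1.25 = 10.3547
f*(6.488) = 10.3547 / 1.25 = 8.2838


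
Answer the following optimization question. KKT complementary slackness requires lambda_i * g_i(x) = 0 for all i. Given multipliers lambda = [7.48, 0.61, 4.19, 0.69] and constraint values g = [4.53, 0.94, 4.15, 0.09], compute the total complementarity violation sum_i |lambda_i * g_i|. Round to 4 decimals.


KKT complementary slackness check:
lambda_1 * g_1 = 7.48 * 4.53 = 33.8844
lambda_2 * g_2 = 0.61 * 0.94 = 0.5734
lambda_3 * g_3 = 4.19 * 4.15 = 17.3885
lambda_4 * g_4 = 0.69 * 0.09 = 0.0621
Total violation = 33.8844 + 0.5734 + 17.3885 + 0.0621 = 51.9084


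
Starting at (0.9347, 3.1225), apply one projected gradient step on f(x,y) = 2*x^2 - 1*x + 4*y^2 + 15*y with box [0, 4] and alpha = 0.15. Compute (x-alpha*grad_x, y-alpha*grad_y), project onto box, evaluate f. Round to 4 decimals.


Step 1: Compute gradient at (0.9347, 3.1225).
grad_x = 2*2*0.9347 - 1 = 2.7388
grad_y = 2*4*3.1225 + 15 = 39.98
Step 2: Gradient step.
x_raw = 0.9347 - 0.15*2.7388 = 0.5239
y_raw = 3.1225 - 0.15*39.98 = -2.8745
Step 3: Project onto [0, 4].
x_proj = clip(0.5239) = 0.5239
y_proj = clip(-2.8745) = 0.0
Step 4: Evaluate f.
f(0.5239, 0.0) = 0.025


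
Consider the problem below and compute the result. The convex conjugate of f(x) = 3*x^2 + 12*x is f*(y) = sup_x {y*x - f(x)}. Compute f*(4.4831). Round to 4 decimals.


f*(y) = sup_x {y*x - a*x^2 - b*x} = sup_x {(y-b)*x - a*x^2}
FOC: (y - b) - 2a*x = 0 => x* = (y - b)/(2a)
x* = (4.4831 - 12)/(2*3) = -1.2528
f*(4.4831) = (y-b)^2/(4a) = (4.4831 - 12)^2/(4*3)
= 56.5038/12 = 4.7086


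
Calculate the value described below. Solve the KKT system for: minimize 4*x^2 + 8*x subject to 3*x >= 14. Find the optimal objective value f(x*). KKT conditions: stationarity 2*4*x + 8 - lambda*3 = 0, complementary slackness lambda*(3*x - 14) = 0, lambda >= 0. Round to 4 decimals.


Step 1: Try lambda = 0 (constraint inactive).
x_unc = -8/(2*4) = -1.0
Check: 3*-1.0 = -3.0 < 14 -- violated!
Step 2: Constraint must be active: 3*x = 14
x* = 14/3 = 4.6667 (rounded; the exact value 14/3 is used below)
lambda = (2*4*(14/3) + 8)/3 = 15.1111
Step 3: Compute optimal value.
f(x*) = 4*(14/3)^2 + 8*(14/3) = 124.4444


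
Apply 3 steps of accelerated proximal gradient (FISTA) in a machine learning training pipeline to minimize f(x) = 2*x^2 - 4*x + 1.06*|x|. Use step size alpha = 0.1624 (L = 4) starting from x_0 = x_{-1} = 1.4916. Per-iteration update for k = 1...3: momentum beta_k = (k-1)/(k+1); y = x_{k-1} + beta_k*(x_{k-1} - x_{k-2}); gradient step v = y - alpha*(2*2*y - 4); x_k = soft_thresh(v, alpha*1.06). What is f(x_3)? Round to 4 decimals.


FISTA on f(x) = 2*x^2 - 4*x + 1.06*|x|
L = 4, alpha = 0.1624
Iteration 1: beta = 0.0, y = 1.4916 + 0.0*(1.4916 - 1.4916) = 1.4916
  grad(y) = 1.9664, v = y - alpha*grad = 1.1723
  prox(v) = soft_thresh(1.1723, 0.1721) = 1.0001
Iteration 2: beta = 0.3333, y = 1.0001 + 0.3333*(1.0001 - 1.4916) = 0.8363
  grad(y) = -0.6549, v = y - alpha*grad = 0.9426
  prox(v) = soft_thresh(0.9426, 0.1721) = 0.7705
Iteration 3: beta = 0.5, y = 0.7705 + 0.5*(0.7705 - 1.0001) = 0.6557
  grad(y) = -1.3773, v = y - alpha*grad = 0.8793
  prox(v) = soft_thresh(0.8793, 0.1721) = 0.7072
f(x_3) = 2*0.7072^2 - 4*0.7072 + 1.06*|0.7072| = -1.0789


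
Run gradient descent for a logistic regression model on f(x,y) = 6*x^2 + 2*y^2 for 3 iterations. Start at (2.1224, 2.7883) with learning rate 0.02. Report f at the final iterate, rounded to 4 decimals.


Gradient descent on f(x,y) = 6*x^2 + 2*y^2.
Starting point: (2.1224, 2.7883), alpha = 0.02
Step 1: grad_x = 2*6*2.1224 = 25.4688, grad_y = 2*2*2.7883 = 11.1532
  x_1 = 2.1224 - 0.02*25.4688 = 1.613
  y_1 = 2.7883 - 0.02*11.1532 = 2.5652
Step 2: grad_x = 2*6*1.613 = 19.3563, grad_y = 2*2*2.5652 = 10.2609
  x_2 = 1.613 - 0.02*19.3563 = 1.2259
  y_2 = 2.5652 - 0.02*10.2609 = 2.36
Step 3: grad_x = 2*6*1.2259 = 14.7108, grad_y = 2*2*2.36 = 9.4401
  x_3 = 1.2259 - 0.02*14.7108 = 0.9317
  y_3 = 2.36 - 0.02*9.4401 = 2.1712
f(0.9317, 2.1712) = 6*0.9317^2 + 2*2.1712^2 = 14.6366


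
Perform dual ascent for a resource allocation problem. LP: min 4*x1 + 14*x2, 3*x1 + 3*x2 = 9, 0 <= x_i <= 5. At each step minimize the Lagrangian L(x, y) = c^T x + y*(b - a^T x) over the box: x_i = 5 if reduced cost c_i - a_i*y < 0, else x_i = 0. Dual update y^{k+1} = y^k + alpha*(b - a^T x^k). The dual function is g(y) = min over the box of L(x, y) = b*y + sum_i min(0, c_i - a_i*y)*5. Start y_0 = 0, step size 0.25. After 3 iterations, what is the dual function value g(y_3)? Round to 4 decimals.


Dual ascent for LP: min 4*x1 + 14*x2, 3*x1 + 3*x2 = 9, 0 <= x_i <= 5
Step 1: y^k = 0.0, reduced costs: (4.0, 14.0)
  x^k = (0.0, 0.0), subgradient = b - a^T x = 9.0
  y^{k+1} = 0.0 + 0.25*9.0 = 2.25
Step 2: y^k = 2.25, reduced costs: (-2.75, 7.25)
  x^k = (5.0, 0.0), subgradient = b - a^T x = -6.0
  y^{k+1} = 2.25 + 0.25*-6.0 = 0.75
Step 3: y^k = 0.75, reduced costs: (1.75, 11.75)
  x^k = (0.0, 0.0), subgradient = b - a^T x = 9.0
  y^{k+1} = 0.75 + 0.25*9.0 = 3.0
Dual objective at y_3 = 3.0: reduced costs (-5.0, 5.0), box minimizer x = (5.0, 0.0)
g(y_3) = b*y + (c1 - a1*y)*x1 + (c2 - a2*y)*x2 = 9*3.0 + (-5.0)*5.0 + 5.0*0.0 = 27.0 - 25.0 + 0.0 = 2.0


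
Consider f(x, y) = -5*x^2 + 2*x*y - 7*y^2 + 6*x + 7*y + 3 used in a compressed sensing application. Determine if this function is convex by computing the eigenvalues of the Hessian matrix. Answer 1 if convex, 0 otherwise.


The Hessian of f(x,y) = -5*x^2 + 2*x*y - 7*y^2 + 6*x + 7*y + 3 is:
H = [[-10, 2], [2, -14]]
Trace = -10 - 14 = -24
Determinant = -10*-14 - (2)^2 = 136
Discriminant = (-24)^2 - 4*136 = 32.0
Eigenvalues: lambda_1 = -14.8284, lambda_2 = -9.1716
The function is not convex.

0


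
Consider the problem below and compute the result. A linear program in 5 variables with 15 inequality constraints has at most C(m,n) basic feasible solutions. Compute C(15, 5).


Each vertex corresponds to some choice of n active constraints out of m, so the number of vertices is at most C(m, n) = m! / (n!(m-n)!).
m = 15, n = 5
Numerator: 15 * 14 * 13 * 12 * 11
Denominator: 5! = 120
C(15, 5) = 3003


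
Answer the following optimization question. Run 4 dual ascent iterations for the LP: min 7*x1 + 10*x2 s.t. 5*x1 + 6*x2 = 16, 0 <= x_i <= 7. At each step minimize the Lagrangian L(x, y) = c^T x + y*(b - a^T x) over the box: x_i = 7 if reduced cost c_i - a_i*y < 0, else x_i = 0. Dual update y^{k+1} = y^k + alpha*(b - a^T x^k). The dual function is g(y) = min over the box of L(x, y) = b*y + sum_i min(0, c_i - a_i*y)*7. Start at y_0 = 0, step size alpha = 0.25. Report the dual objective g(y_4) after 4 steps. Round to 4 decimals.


Dual ascent for LP: min 7*x1 + 10*x2, 5*x1 + 6*x2 = 16, 0 <= x_i <= 7
Step 1: y^k = 0.0, reduced costs: (7.0, 10.0)
  x^k = (0.0, 0.0), subgradient = b - a^T x = 16.0
  y^{k+1} = 0.0 + 0.25*16.0 = 4.0
Step 2: y^k = 4.0, reduced costs: (-13.0, -14.0)
  x^k = (7.0, 7.0), subgradient = b - a^T x = -61.0
  y^{k+1} = 4.0 + 0.25*-61.0 = -11.25
Step 3: y^k = -11.25, reduced costs: (63.25, 77.5)
  x^k = (0.0, 0.0), subgradient = b - a^T x = 16.0
  y^{k+1} = -11.25 + 0.25*16.0 = -7.25
Step 4: y^k = -7.25, reduced costs: (43.25, 53.5)
  x^k = (0.0, 0.0), subgradient = b - a^T x = 16.0
  y^{k+1} = -7.25 + 0.25*16.0 = -3.25
Dual objective at y_4 = -3.25: reduced costs (23.25, 29.5), box minimizer x = (0.0, 0.0)
g(y_4) = b*y + (c1 - a1*y)*x1 + (c2 - a2*y)*x2 = 16*(-3.25) + 23.25*0.0 + 29.5*0.0 = -52.0 + 0.0 + 0.0 = -52.0


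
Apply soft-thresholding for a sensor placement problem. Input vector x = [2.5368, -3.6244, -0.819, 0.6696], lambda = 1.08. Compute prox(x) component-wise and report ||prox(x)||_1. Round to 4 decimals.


Soft-thresholding with lambda = 1.08:
prox(2.5368) = sign(2.5368)*max(|2.5368| - 1.08, 0) = 1.4568
prox(-3.6244) = sign(-3.6244)*max(|-3.6244| - 1.08, 0) = -2.5444
prox(-0.819) = sign(-0.819)*max(|-0.819| - 1.08, 0) = 0.0
prox(0.6696) = sign(0.6696)*max(|0.6696| - 1.08, 0) = 0.0
prox(x) = [1.4568, -2.5444, 0.0, 0.0]
||prox(x)||_1 = 1.4568 + 2.5444 + 0.0 + 0.0 = 4.0012


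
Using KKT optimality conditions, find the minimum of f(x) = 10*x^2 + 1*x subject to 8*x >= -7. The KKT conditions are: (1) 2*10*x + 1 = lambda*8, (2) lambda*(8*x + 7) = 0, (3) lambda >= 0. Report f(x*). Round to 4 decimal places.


Step 1: Try lambda = 0 (constraint inactive).
Stationarity: 2*10*x + 1 = 0
x* = -1/(2*10) = -0.05
Check constraint: 8*-0.05 = -0.4 >= -7 -- satisfied.
Step 2: Compute optimal value.
f(x*) = 10*(-0.05)^2 + 1*(-0.05) = -0.025


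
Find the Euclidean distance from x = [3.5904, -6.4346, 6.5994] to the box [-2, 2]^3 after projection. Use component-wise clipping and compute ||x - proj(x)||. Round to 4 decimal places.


Project each component onto [-2, 2].
clip(3.5904) = 2.0, clip(-6.4346) = -2.0, clip(6.5994) = 2.0
Projection = [2.0, -2.0, 2.0]
Squared diffs: [2.5294, 19.6657, 21.1545]
Distance = sqrt(43.3496) = 6.584


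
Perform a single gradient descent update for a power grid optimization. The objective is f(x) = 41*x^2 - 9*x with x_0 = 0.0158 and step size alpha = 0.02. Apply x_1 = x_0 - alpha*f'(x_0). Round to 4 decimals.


We compute the gradient at x_0 and apply the update.
f'(x) = 82*x - 9
f'(0.0158) = 82*0.0158 - 9 = -7.7044
x_1 = 0.0158 - 0.02*-7.7044 = 0.1699


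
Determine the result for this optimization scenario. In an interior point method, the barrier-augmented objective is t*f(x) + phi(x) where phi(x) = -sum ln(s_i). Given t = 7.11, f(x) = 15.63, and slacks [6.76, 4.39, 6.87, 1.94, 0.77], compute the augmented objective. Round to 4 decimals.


Step 1: Compute log-barrier.
ln values: [1.911, 1.4793, 1.9272, 0.6627, -0.2614]
phi = -(1.911 + 1.4793 + 1.9272 + 0.6627 - 0.2614) = -5.7188
Step 2: Compute augmented objective.
t*f(x) = 7.11*15.63 = 111.1293
Total = 111.1293 - 5.7188 = 105.4105


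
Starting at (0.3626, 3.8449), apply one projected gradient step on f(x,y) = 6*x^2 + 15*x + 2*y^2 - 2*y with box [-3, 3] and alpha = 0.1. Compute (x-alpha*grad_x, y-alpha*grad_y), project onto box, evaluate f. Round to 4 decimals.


Step 1: Compute gradient at (0.3626, 3.8449).
grad_x = 2*6*0.3626 + 15 = 19.3512
grad_y = 2*2*3.8449 - 2 = 13.3796
Step 2: Gradient step.
x_raw = 0.3626 - 0.1*19.3512 = -1.5725
y_raw = 3.8449 - 0.1*13.3796 = 2.5069
Step 3: Project onto [-3, 3].
x_proj = clip(-1.5725) = -1.5725
y_proj = clip(2.5069) = 2.5069
Step 4: Evaluate f.
f(-1.5725, 2.5069) = -1.1953


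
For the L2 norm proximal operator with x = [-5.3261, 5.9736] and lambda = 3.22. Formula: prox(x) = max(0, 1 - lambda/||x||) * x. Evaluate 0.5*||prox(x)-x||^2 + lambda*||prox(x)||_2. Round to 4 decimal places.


Step 1: Compute ||x||.
||x|| = 8.0032
Step 2: Compute scaling factor.
scale = max(0, 1 - 3.22/8.0032) = 0.5977
Step 3: prox(x) = [-3.1832, 3.5702]
||prox(x)|| = 4.7832
Step 4: Proximal objective.
0.5*||prox-x||^2 = 5.1842
lambda*||prox|| = 15.4019
Total = 20.5861


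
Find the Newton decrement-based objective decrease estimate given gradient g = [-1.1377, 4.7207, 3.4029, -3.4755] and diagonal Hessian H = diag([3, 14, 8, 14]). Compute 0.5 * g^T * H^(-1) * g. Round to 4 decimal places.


Step 1: H is diagonal, so H^(-1) * g = [-0.3792, 0.3372, 0.4254, -0.2483].
Step 2: g^T H^(-1) g = sum_i g_i^2 / H_ii
  = (-1.1377)^2/3 + (4.7207)^2/14 + (3.4029)^2/8 + (-3.4755)^2/14
  = 0.4315 + 1.5918 + 1.4475 + 0.8628 = 4.3335
Step 3: Objective decrease = 0.5 * g^T H^(-1) g = 2.1667


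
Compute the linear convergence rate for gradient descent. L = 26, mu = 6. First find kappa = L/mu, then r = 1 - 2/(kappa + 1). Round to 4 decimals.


Step 1: Compute the condition number.
kappa = L/mu = 26/6 = 4.3333
Step 2: Compute the convergence rate.
r = 1 - 2/(kappa + 1) = 1 - 2*mu/(L + mu) = (L - mu)/(L + mu) = 20/32 = 0.625


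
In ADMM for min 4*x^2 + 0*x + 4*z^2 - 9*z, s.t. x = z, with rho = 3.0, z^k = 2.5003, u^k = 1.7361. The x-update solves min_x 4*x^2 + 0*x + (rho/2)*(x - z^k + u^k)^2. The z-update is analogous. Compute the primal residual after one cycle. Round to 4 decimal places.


ADMM iteration with rho = 3.0, z^k = 2.5003, u^k = 1.7361
Step 1: x-update.
Minimize 4*x^2 + 0*x + (3.0/2)*(x - 2.5003 + 1.7361)^2
FOC: (2*4 + 3.0)*x = 0 + 3.0*(2.5003 - 1.7361)
x^{k+1} = 0.2084
Step 2: z-update.
Minimize 4*z^2 - 9*z + (3.0/2)*(0.2084 - z + 1.7361)^2
FOC: (2*4 + 3.0)*z = 9 + 3.0*(0.2084 + 1.7361)
z^{k+1} = 1.3485
Step 3: u-update.
u^{k+1} = 1.7361 + 0.2084 - 1.3485 = 0.596
Step 4: Primal residual = |0.2084 - 1.3485| = 1.1401


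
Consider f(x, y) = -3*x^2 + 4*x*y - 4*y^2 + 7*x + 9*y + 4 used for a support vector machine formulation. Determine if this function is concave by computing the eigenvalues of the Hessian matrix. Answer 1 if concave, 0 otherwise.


The Hessian of f(x,y) = -3*x^2 + 4*x*y - 4*y^2 + 7*x + 9*y + 4 is:
H = [[-6, 4], [4, -8]]
Trace = -6 - 8 = -14
Determinant = -6*-8 - (4)^2 = 32
Discriminant = (-14)^2 - 4*32 = 68.0
Eigenvalues: lambda_1 = -11.1231, lambda_2 = -2.8769
The function is concave.

1


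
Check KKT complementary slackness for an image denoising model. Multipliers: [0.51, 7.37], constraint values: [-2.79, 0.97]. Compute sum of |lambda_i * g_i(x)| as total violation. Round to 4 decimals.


KKT complementary slackness check:
lambda_1 * g_1 = 0.51 * -2.79 = -1.4229
lambda_2 * g_2 = 7.37 * 0.97 = 7.1489
Total violation = 1.4229 + 7.1489 = 8.5718


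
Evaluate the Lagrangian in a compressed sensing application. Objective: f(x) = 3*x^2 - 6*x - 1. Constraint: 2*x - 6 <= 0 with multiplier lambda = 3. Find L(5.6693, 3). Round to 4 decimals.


Step 1: Evaluate f(x).
f(5.6693) = 3*5.6693^2 - 6*5.6693 - 1 = 61.4071
Step 2: Evaluate g(x).
g(5.6693) = 2*5.6693 - 6 = 5.3386
Step 3: Compute Lagrangian.
L = 61.4071 + 3*5.3386 = 77.4229


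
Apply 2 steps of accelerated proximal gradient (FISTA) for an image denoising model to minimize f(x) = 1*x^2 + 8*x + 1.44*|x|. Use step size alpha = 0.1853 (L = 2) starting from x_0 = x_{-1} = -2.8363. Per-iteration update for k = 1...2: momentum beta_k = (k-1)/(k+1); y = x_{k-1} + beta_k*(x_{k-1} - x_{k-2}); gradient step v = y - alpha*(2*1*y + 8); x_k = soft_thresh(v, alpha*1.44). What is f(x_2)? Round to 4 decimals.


FISTA on f(x) = 1*x^2 + 8*x + 1.44*|x|
L = 2, alpha = 0.1853
Iteration 1: beta = 0.0, y = -2.8363 + 0.0*(-2.8363 + 2.8363) = -2.8363
  grad(y) = 2.3274, v = y - alpha*grad = -3.2676
  prox(v) = soft_thresh(-3.2676, 0.2668) = -3.0007
Iteration 2: beta = 0.3333, y = -3.0007 + 0.3333*(-3.0007 + 2.8363) = -3.0555
  grad(y) = 1.8889, v = y - alpha*grad = -3.4056
  prox(v) = soft_thresh(-3.4056, 0.2668) = -3.1387
f(x_2) = 1*(-3.1387)^2 + 8*(-3.1387) + 1.44*|-3.1387| = -10.7384


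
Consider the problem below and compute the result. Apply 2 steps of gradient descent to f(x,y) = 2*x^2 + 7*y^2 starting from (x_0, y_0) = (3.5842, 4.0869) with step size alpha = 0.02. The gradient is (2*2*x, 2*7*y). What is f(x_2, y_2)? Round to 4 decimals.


Gradient descent on f(x,y) = 2*x^2 + 7*y^2.
Starting point: (3.5842, 4.0869), alpha = 0.02
Step 1: grad_x = 2*2*3.5842 = 14.3368, grad_y = 2*7*4.0869 = 57.2166
  x_1 = 3.5842 - 0.02*14.3368 = 3.2975
  y_1 = 4.0869 - 0.02*57.2166 = 2.9426
Step 2: grad_x = 2*2*3.2975 = 13.1899, grad_y = 2*7*2.9426 = 41.196
  x_2 = 3.2975 - 0.02*13.1899 = 3.0337
  y_2 = 2.9426 - 0.02*41.196 = 2.1186
f(3.0337, 2.1186) = 2*3.0337^2 + 7*2.1186^2 = 49.827


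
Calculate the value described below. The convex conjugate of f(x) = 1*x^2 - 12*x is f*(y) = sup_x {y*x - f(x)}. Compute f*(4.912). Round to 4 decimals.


f*(y) = sup_x {y*x - a*x^2 - b*x} = sup_x {(y-b)*x - a*x^2}
FOC: (y - b) - 2a*x = 0 => x* = (y - b)/(2a)
x* = (4.912 + 12)/(2*1) = 8.456
f*(4.912) = (y-b)^2/(4a) = (4.912 + 12)^2/(4*1)
= 286.0157/4 = 71.5039


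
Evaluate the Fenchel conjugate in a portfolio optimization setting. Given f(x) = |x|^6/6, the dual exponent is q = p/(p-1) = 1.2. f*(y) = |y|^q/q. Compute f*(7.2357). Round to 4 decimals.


The conjugate exponent q satisfies 1/p + 1/q = 1.
p = 6, so q = 6/(6 - 1) = 1.2
|y|^q = 7.2357^1.2 = 10.7492
f*(7.2357) = 10.7492 / 1.2 = 8.9577


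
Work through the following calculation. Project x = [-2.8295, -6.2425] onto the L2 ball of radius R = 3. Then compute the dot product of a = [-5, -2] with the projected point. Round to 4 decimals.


Step 1: Compute ||x|| (intermediates to 6 decimals).
||x|| = sqrt((-2.8295)^2 + (-6.2425)^2) = 6.853822
Step 2: Project.
Since ||x|| > R, scale = R/||x|| = 3/6.853822 = 0.437712, proj(x) = scale * x
proj(x) = [-1.238506, -2.732417]
Step 3: Dot product.
a^T * proj(x) = -5*(-1.238506) - 2*(-2.732417) = 11.6574


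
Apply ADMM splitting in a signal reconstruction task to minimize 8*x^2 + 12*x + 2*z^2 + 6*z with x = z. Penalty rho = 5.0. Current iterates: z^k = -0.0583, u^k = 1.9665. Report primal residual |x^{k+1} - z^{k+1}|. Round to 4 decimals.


ADMM iteration with rho = 5.0, z^k = -0.0583, u^k = 1.9665
Step 1: x-update.
Minimize 8*x^2 + 12*x + (5.0/2)*(x + 0.0583 + 1.9665)^2
FOC: (2*8 + 5.0)*x = -12 + 5.0*(-0.0583 - 1.9665)
x^{k+1} = -1.0535
Step 2: z-update.
Minimize 2*z^2 + 6*z + (5.0/2)*(-1.0535 - z + 1.9665)^2
FOC: (2*2 + 5.0)*z = -6 + 5.0*(-1.0535 + 1.9665)
z^{k+1} = -0.1595
Step 3: u-update.
u^{k+1} = 1.9665 - 1.0535 + 0.1595 = 1.0724
Step 4: Primal residual = |-1.0535 + 0.1595| = 0.8941


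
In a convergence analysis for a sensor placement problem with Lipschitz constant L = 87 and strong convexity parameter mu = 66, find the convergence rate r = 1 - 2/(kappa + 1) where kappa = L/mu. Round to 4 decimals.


Step 1: Compute the condition number.
kappa = L/mu = 87/66 = 1.3182
Step 2: Compute the convergence rate.
r = 1 - 2/(kappa + 1) = 1 - 2*mu/(L + mu) = (L - mu)/(L + mu) = 21/153 = 0.1373


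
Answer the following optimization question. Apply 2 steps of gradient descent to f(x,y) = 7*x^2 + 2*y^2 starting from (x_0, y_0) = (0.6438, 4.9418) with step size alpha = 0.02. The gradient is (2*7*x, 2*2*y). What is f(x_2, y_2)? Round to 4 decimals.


Gradient descent on f(x,y) = 7*x^2 + 2*y^2.
Starting point: (0.6438, 4.9418), alpha = 0.02
Step 1: grad_x = 2*7*0.6438 = 9.0132, grad_y = 2*2*4.9418 = 19.7672
  x_1 = 0.6438 - 0.02*9.0132 = 0.4635
  y_1 = 4.9418 - 0.02*19.7672 = 4.5465
Step 2: grad_x = 2*7*0.4635 = 6.4895, grad_y = 2*2*4.5465 = 18.1858
  x_2 = 0.4635 - 0.02*6.4895 = 0.3337
  y_2 = 4.5465 - 0.02*18.1858 = 4.1827
f(0.3337, 4.1827) = 7*0.3337^2 + 2*4.1827^2 = 35.7703


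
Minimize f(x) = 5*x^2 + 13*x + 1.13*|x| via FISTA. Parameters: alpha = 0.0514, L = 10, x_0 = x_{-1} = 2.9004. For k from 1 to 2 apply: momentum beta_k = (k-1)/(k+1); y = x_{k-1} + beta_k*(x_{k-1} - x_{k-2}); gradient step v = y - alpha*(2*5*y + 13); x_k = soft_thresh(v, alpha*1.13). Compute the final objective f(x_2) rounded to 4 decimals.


FISTA on f(x) = 5*x^2 + 13*x + 1.13*|x|
L = 10, alpha = 0.0514
Iteration 1: beta = 0.0, y = 2.9004 + 0.0*(2.9004 - 2.9004) = 2.9004
  grad(y) = 42.004, v = y - alpha*grad = 0.7414
  prox(v) = soft_thresh(0.7414, 0.0581) = 0.6833
Iteration 2: beta = 0.3333, y = 0.6833 + 0.3333*(0.6833 - 2.9004) = -0.0557
  grad(y) = 12.4428, v = y - alpha*grad = -0.6953
  prox(v) = soft_thresh(-0.6953, 0.0581) = -0.6372
f(x_2) = 5*(-0.6372)^2 + 13*(-0.6372) + 1.13*|-0.6372| = -5.5334
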